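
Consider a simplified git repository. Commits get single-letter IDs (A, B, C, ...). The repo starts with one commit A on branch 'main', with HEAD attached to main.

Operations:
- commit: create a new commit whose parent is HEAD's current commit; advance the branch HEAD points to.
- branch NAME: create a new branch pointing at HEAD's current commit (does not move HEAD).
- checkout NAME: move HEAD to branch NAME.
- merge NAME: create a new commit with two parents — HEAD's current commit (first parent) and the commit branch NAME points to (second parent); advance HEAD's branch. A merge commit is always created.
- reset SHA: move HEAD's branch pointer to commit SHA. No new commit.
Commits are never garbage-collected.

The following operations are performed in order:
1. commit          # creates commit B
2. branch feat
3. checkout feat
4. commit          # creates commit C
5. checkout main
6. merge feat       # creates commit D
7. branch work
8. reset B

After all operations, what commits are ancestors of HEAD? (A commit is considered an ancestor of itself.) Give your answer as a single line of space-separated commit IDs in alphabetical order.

Answer: A B

Derivation:
After op 1 (commit): HEAD=main@B [main=B]
After op 2 (branch): HEAD=main@B [feat=B main=B]
After op 3 (checkout): HEAD=feat@B [feat=B main=B]
After op 4 (commit): HEAD=feat@C [feat=C main=B]
After op 5 (checkout): HEAD=main@B [feat=C main=B]
After op 6 (merge): HEAD=main@D [feat=C main=D]
After op 7 (branch): HEAD=main@D [feat=C main=D work=D]
After op 8 (reset): HEAD=main@B [feat=C main=B work=D]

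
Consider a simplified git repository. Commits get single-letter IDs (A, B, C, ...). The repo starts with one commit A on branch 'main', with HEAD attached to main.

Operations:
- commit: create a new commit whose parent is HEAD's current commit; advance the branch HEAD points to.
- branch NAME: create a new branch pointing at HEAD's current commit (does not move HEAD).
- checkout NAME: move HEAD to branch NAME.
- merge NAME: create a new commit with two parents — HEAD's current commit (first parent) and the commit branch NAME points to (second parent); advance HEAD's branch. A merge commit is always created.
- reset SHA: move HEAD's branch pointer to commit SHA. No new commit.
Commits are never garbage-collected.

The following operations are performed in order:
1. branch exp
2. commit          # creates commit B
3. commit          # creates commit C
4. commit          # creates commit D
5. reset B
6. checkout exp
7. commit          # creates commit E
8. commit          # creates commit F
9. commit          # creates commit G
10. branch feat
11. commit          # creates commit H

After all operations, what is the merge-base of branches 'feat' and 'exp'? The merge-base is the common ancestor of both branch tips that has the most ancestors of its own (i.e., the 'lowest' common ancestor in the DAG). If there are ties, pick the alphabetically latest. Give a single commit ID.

After op 1 (branch): HEAD=main@A [exp=A main=A]
After op 2 (commit): HEAD=main@B [exp=A main=B]
After op 3 (commit): HEAD=main@C [exp=A main=C]
After op 4 (commit): HEAD=main@D [exp=A main=D]
After op 5 (reset): HEAD=main@B [exp=A main=B]
After op 6 (checkout): HEAD=exp@A [exp=A main=B]
After op 7 (commit): HEAD=exp@E [exp=E main=B]
After op 8 (commit): HEAD=exp@F [exp=F main=B]
After op 9 (commit): HEAD=exp@G [exp=G main=B]
After op 10 (branch): HEAD=exp@G [exp=G feat=G main=B]
After op 11 (commit): HEAD=exp@H [exp=H feat=G main=B]
ancestors(feat=G): ['A', 'E', 'F', 'G']
ancestors(exp=H): ['A', 'E', 'F', 'G', 'H']
common: ['A', 'E', 'F', 'G']

Answer: G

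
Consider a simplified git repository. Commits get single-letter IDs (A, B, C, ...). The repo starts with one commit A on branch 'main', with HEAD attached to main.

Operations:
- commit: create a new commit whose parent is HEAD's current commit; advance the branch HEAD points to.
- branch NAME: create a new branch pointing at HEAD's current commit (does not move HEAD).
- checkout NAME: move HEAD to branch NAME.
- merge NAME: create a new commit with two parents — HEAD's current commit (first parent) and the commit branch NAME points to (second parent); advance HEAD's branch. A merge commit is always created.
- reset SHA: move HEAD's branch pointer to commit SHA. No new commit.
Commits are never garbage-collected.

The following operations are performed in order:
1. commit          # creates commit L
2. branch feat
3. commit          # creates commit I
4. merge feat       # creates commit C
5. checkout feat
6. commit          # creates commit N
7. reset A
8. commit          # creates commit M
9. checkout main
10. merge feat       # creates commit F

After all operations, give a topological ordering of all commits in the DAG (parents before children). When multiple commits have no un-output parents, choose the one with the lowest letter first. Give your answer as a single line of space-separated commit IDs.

Answer: A L I C M F N

Derivation:
After op 1 (commit): HEAD=main@L [main=L]
After op 2 (branch): HEAD=main@L [feat=L main=L]
After op 3 (commit): HEAD=main@I [feat=L main=I]
After op 4 (merge): HEAD=main@C [feat=L main=C]
After op 5 (checkout): HEAD=feat@L [feat=L main=C]
After op 6 (commit): HEAD=feat@N [feat=N main=C]
After op 7 (reset): HEAD=feat@A [feat=A main=C]
After op 8 (commit): HEAD=feat@M [feat=M main=C]
After op 9 (checkout): HEAD=main@C [feat=M main=C]
After op 10 (merge): HEAD=main@F [feat=M main=F]
commit A: parents=[]
commit C: parents=['I', 'L']
commit F: parents=['C', 'M']
commit I: parents=['L']
commit L: parents=['A']
commit M: parents=['A']
commit N: parents=['L']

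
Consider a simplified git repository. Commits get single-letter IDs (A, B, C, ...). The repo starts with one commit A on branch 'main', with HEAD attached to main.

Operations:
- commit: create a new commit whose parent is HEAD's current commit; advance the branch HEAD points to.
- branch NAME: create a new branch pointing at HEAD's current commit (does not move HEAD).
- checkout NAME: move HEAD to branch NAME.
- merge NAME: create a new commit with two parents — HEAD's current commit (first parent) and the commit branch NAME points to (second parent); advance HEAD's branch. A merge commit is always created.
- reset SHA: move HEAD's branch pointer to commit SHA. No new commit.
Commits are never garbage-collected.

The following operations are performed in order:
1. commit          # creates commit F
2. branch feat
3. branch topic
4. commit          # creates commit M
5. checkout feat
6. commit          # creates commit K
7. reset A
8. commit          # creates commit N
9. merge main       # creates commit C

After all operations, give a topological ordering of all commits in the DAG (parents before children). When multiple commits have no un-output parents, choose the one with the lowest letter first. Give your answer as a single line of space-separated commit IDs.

After op 1 (commit): HEAD=main@F [main=F]
After op 2 (branch): HEAD=main@F [feat=F main=F]
After op 3 (branch): HEAD=main@F [feat=F main=F topic=F]
After op 4 (commit): HEAD=main@M [feat=F main=M topic=F]
After op 5 (checkout): HEAD=feat@F [feat=F main=M topic=F]
After op 6 (commit): HEAD=feat@K [feat=K main=M topic=F]
After op 7 (reset): HEAD=feat@A [feat=A main=M topic=F]
After op 8 (commit): HEAD=feat@N [feat=N main=M topic=F]
After op 9 (merge): HEAD=feat@C [feat=C main=M topic=F]
commit A: parents=[]
commit C: parents=['N', 'M']
commit F: parents=['A']
commit K: parents=['F']
commit M: parents=['F']
commit N: parents=['A']

Answer: A F K M N C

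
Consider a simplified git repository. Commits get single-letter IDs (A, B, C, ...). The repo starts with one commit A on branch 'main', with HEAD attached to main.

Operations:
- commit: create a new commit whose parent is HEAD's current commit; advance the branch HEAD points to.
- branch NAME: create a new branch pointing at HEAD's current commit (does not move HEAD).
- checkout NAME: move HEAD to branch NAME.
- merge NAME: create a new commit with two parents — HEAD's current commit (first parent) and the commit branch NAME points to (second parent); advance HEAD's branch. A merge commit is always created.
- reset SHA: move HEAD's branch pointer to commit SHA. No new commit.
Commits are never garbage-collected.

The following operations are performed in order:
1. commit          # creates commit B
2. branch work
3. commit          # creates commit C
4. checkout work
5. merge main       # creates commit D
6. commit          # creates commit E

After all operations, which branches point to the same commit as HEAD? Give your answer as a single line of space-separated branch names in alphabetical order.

After op 1 (commit): HEAD=main@B [main=B]
After op 2 (branch): HEAD=main@B [main=B work=B]
After op 3 (commit): HEAD=main@C [main=C work=B]
After op 4 (checkout): HEAD=work@B [main=C work=B]
After op 5 (merge): HEAD=work@D [main=C work=D]
After op 6 (commit): HEAD=work@E [main=C work=E]

Answer: work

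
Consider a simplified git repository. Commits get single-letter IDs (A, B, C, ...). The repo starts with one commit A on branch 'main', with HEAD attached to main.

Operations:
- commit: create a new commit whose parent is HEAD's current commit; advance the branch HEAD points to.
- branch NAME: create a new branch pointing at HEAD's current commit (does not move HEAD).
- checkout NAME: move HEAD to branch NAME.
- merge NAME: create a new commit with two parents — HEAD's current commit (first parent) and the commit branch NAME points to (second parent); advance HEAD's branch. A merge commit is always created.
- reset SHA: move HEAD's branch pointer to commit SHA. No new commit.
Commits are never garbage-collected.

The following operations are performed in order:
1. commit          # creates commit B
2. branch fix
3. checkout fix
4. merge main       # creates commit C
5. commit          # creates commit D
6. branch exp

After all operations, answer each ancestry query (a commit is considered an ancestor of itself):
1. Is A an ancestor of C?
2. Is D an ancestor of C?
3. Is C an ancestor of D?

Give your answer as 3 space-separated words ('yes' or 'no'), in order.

Answer: yes no yes

Derivation:
After op 1 (commit): HEAD=main@B [main=B]
After op 2 (branch): HEAD=main@B [fix=B main=B]
After op 3 (checkout): HEAD=fix@B [fix=B main=B]
After op 4 (merge): HEAD=fix@C [fix=C main=B]
After op 5 (commit): HEAD=fix@D [fix=D main=B]
After op 6 (branch): HEAD=fix@D [exp=D fix=D main=B]
ancestors(C) = {A,B,C}; A in? yes
ancestors(C) = {A,B,C}; D in? no
ancestors(D) = {A,B,C,D}; C in? yes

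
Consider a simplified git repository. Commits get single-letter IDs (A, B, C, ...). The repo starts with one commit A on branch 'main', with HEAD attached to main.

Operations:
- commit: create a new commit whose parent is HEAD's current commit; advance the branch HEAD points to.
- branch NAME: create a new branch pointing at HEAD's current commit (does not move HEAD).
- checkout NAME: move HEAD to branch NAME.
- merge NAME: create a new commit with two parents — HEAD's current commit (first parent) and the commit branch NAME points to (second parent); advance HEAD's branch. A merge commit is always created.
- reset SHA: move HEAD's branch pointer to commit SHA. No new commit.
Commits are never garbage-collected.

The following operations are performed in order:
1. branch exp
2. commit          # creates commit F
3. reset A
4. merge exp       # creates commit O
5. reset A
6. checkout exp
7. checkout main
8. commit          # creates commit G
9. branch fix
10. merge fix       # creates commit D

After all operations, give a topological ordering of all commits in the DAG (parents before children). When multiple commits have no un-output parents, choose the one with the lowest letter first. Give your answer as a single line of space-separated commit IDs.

Answer: A F G D O

Derivation:
After op 1 (branch): HEAD=main@A [exp=A main=A]
After op 2 (commit): HEAD=main@F [exp=A main=F]
After op 3 (reset): HEAD=main@A [exp=A main=A]
After op 4 (merge): HEAD=main@O [exp=A main=O]
After op 5 (reset): HEAD=main@A [exp=A main=A]
After op 6 (checkout): HEAD=exp@A [exp=A main=A]
After op 7 (checkout): HEAD=main@A [exp=A main=A]
After op 8 (commit): HEAD=main@G [exp=A main=G]
After op 9 (branch): HEAD=main@G [exp=A fix=G main=G]
After op 10 (merge): HEAD=main@D [exp=A fix=G main=D]
commit A: parents=[]
commit D: parents=['G', 'G']
commit F: parents=['A']
commit G: parents=['A']
commit O: parents=['A', 'A']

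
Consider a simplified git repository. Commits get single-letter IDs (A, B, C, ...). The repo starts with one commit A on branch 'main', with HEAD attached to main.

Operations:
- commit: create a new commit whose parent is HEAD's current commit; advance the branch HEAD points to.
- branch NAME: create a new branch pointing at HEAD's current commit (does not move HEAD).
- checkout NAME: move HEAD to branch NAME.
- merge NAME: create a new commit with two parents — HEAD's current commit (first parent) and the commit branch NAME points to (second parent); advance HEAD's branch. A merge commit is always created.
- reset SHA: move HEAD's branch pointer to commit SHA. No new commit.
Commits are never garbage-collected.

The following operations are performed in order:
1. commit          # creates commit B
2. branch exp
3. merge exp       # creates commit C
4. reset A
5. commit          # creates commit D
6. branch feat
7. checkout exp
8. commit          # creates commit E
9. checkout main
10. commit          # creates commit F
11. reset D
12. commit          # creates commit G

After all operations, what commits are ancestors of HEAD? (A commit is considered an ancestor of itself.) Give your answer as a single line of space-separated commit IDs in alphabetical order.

Answer: A D G

Derivation:
After op 1 (commit): HEAD=main@B [main=B]
After op 2 (branch): HEAD=main@B [exp=B main=B]
After op 3 (merge): HEAD=main@C [exp=B main=C]
After op 4 (reset): HEAD=main@A [exp=B main=A]
After op 5 (commit): HEAD=main@D [exp=B main=D]
After op 6 (branch): HEAD=main@D [exp=B feat=D main=D]
After op 7 (checkout): HEAD=exp@B [exp=B feat=D main=D]
After op 8 (commit): HEAD=exp@E [exp=E feat=D main=D]
After op 9 (checkout): HEAD=main@D [exp=E feat=D main=D]
After op 10 (commit): HEAD=main@F [exp=E feat=D main=F]
After op 11 (reset): HEAD=main@D [exp=E feat=D main=D]
After op 12 (commit): HEAD=main@G [exp=E feat=D main=G]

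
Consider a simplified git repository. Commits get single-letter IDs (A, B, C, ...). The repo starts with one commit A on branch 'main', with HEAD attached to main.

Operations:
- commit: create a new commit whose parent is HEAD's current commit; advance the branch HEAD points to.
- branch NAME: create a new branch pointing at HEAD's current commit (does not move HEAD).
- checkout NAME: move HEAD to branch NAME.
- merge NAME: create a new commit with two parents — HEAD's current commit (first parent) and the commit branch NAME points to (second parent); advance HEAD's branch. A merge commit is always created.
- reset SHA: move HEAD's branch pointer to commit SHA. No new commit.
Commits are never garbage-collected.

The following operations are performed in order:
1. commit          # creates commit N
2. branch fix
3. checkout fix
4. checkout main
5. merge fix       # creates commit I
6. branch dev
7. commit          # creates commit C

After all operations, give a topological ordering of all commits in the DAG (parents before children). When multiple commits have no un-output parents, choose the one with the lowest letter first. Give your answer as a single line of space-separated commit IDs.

Answer: A N I C

Derivation:
After op 1 (commit): HEAD=main@N [main=N]
After op 2 (branch): HEAD=main@N [fix=N main=N]
After op 3 (checkout): HEAD=fix@N [fix=N main=N]
After op 4 (checkout): HEAD=main@N [fix=N main=N]
After op 5 (merge): HEAD=main@I [fix=N main=I]
After op 6 (branch): HEAD=main@I [dev=I fix=N main=I]
After op 7 (commit): HEAD=main@C [dev=I fix=N main=C]
commit A: parents=[]
commit C: parents=['I']
commit I: parents=['N', 'N']
commit N: parents=['A']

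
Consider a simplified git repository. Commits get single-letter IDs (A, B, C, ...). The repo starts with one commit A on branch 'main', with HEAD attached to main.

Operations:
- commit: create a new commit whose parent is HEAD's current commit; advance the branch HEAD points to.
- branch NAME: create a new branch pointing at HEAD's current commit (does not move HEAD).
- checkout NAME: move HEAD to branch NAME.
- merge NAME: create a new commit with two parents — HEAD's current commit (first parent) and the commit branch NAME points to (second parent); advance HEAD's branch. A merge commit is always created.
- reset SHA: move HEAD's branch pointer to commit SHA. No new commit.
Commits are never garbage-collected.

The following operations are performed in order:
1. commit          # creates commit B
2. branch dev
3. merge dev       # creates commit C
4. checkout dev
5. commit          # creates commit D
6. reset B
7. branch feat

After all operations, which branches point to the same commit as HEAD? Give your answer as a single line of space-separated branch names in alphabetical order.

Answer: dev feat

Derivation:
After op 1 (commit): HEAD=main@B [main=B]
After op 2 (branch): HEAD=main@B [dev=B main=B]
After op 3 (merge): HEAD=main@C [dev=B main=C]
After op 4 (checkout): HEAD=dev@B [dev=B main=C]
After op 5 (commit): HEAD=dev@D [dev=D main=C]
After op 6 (reset): HEAD=dev@B [dev=B main=C]
After op 7 (branch): HEAD=dev@B [dev=B feat=B main=C]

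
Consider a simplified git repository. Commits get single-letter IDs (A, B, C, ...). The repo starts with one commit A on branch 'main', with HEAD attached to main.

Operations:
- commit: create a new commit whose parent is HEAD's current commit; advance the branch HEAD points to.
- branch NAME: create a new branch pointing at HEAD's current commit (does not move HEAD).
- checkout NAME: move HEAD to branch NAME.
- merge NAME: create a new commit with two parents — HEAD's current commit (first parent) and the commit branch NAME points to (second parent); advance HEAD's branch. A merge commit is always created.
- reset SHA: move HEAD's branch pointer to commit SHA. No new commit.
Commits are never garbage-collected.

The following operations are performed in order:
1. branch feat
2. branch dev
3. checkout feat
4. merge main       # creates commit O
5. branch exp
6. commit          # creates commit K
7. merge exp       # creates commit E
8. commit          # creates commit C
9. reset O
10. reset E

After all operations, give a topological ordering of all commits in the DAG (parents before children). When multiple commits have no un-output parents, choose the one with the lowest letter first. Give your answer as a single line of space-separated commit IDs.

After op 1 (branch): HEAD=main@A [feat=A main=A]
After op 2 (branch): HEAD=main@A [dev=A feat=A main=A]
After op 3 (checkout): HEAD=feat@A [dev=A feat=A main=A]
After op 4 (merge): HEAD=feat@O [dev=A feat=O main=A]
After op 5 (branch): HEAD=feat@O [dev=A exp=O feat=O main=A]
After op 6 (commit): HEAD=feat@K [dev=A exp=O feat=K main=A]
After op 7 (merge): HEAD=feat@E [dev=A exp=O feat=E main=A]
After op 8 (commit): HEAD=feat@C [dev=A exp=O feat=C main=A]
After op 9 (reset): HEAD=feat@O [dev=A exp=O feat=O main=A]
After op 10 (reset): HEAD=feat@E [dev=A exp=O feat=E main=A]
commit A: parents=[]
commit C: parents=['E']
commit E: parents=['K', 'O']
commit K: parents=['O']
commit O: parents=['A', 'A']

Answer: A O K E C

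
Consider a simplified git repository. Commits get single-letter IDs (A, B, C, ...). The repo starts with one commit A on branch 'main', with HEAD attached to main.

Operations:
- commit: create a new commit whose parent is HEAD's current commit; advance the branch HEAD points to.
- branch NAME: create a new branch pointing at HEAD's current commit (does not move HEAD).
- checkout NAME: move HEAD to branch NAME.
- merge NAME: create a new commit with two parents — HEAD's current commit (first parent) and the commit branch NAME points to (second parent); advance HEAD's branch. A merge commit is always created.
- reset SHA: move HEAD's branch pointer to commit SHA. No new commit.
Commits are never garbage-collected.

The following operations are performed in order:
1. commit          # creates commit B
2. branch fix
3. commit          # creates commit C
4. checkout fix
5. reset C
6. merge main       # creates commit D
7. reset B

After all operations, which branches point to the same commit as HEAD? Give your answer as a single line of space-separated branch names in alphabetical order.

Answer: fix

Derivation:
After op 1 (commit): HEAD=main@B [main=B]
After op 2 (branch): HEAD=main@B [fix=B main=B]
After op 3 (commit): HEAD=main@C [fix=B main=C]
After op 4 (checkout): HEAD=fix@B [fix=B main=C]
After op 5 (reset): HEAD=fix@C [fix=C main=C]
After op 6 (merge): HEAD=fix@D [fix=D main=C]
After op 7 (reset): HEAD=fix@B [fix=B main=C]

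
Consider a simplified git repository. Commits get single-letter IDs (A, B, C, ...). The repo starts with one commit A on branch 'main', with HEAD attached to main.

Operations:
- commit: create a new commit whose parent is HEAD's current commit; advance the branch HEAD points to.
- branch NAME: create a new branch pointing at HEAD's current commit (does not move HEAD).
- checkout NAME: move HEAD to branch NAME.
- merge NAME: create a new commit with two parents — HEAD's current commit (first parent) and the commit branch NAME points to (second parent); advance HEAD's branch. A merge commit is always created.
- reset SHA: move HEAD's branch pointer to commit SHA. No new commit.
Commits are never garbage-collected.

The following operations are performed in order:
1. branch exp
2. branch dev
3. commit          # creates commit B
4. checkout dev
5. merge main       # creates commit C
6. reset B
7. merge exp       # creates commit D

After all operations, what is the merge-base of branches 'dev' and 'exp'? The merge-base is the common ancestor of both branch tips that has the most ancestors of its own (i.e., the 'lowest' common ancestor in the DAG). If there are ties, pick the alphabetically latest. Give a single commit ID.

Answer: A

Derivation:
After op 1 (branch): HEAD=main@A [exp=A main=A]
After op 2 (branch): HEAD=main@A [dev=A exp=A main=A]
After op 3 (commit): HEAD=main@B [dev=A exp=A main=B]
After op 4 (checkout): HEAD=dev@A [dev=A exp=A main=B]
After op 5 (merge): HEAD=dev@C [dev=C exp=A main=B]
After op 6 (reset): HEAD=dev@B [dev=B exp=A main=B]
After op 7 (merge): HEAD=dev@D [dev=D exp=A main=B]
ancestors(dev=D): ['A', 'B', 'D']
ancestors(exp=A): ['A']
common: ['A']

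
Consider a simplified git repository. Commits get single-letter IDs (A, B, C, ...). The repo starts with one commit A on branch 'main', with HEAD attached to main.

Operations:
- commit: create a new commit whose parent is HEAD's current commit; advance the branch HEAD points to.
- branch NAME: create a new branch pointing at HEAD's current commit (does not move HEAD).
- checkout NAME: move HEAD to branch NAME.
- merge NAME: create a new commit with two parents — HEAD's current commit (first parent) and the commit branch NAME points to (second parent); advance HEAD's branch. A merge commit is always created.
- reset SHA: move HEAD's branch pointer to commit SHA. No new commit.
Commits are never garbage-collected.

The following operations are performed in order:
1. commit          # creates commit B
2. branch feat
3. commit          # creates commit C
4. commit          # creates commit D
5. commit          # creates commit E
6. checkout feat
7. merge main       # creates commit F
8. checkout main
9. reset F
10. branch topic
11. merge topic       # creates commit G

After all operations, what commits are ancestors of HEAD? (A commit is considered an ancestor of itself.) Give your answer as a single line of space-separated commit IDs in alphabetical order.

After op 1 (commit): HEAD=main@B [main=B]
After op 2 (branch): HEAD=main@B [feat=B main=B]
After op 3 (commit): HEAD=main@C [feat=B main=C]
After op 4 (commit): HEAD=main@D [feat=B main=D]
After op 5 (commit): HEAD=main@E [feat=B main=E]
After op 6 (checkout): HEAD=feat@B [feat=B main=E]
After op 7 (merge): HEAD=feat@F [feat=F main=E]
After op 8 (checkout): HEAD=main@E [feat=F main=E]
After op 9 (reset): HEAD=main@F [feat=F main=F]
After op 10 (branch): HEAD=main@F [feat=F main=F topic=F]
After op 11 (merge): HEAD=main@G [feat=F main=G topic=F]

Answer: A B C D E F G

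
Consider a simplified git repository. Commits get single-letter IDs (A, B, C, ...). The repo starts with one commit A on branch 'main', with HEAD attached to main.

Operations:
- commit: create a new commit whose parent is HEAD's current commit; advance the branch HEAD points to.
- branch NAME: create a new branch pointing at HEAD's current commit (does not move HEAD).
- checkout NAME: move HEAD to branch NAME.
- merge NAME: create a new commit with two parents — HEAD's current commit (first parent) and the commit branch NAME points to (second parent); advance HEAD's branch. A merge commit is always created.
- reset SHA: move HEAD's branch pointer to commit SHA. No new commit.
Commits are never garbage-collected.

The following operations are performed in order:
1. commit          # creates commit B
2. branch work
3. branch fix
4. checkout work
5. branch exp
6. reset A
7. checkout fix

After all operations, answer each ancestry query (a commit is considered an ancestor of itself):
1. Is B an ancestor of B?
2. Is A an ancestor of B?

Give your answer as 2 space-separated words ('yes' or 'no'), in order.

Answer: yes yes

Derivation:
After op 1 (commit): HEAD=main@B [main=B]
After op 2 (branch): HEAD=main@B [main=B work=B]
After op 3 (branch): HEAD=main@B [fix=B main=B work=B]
After op 4 (checkout): HEAD=work@B [fix=B main=B work=B]
After op 5 (branch): HEAD=work@B [exp=B fix=B main=B work=B]
After op 6 (reset): HEAD=work@A [exp=B fix=B main=B work=A]
After op 7 (checkout): HEAD=fix@B [exp=B fix=B main=B work=A]
ancestors(B) = {A,B}; B in? yes
ancestors(B) = {A,B}; A in? yes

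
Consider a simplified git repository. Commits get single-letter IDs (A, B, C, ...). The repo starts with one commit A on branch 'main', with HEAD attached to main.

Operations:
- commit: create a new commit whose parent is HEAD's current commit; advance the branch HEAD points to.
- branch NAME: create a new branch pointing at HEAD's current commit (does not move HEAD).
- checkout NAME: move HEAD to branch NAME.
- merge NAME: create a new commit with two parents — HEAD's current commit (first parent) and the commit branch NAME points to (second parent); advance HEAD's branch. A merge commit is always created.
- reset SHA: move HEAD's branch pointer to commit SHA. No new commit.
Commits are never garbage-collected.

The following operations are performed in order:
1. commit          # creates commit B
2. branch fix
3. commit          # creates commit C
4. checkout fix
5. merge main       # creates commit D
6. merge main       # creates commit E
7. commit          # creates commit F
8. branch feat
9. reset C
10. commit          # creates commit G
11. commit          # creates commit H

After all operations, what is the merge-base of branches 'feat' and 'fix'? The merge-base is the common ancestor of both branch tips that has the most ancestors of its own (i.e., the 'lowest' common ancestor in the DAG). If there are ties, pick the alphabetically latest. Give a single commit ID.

Answer: C

Derivation:
After op 1 (commit): HEAD=main@B [main=B]
After op 2 (branch): HEAD=main@B [fix=B main=B]
After op 3 (commit): HEAD=main@C [fix=B main=C]
After op 4 (checkout): HEAD=fix@B [fix=B main=C]
After op 5 (merge): HEAD=fix@D [fix=D main=C]
After op 6 (merge): HEAD=fix@E [fix=E main=C]
After op 7 (commit): HEAD=fix@F [fix=F main=C]
After op 8 (branch): HEAD=fix@F [feat=F fix=F main=C]
After op 9 (reset): HEAD=fix@C [feat=F fix=C main=C]
After op 10 (commit): HEAD=fix@G [feat=F fix=G main=C]
After op 11 (commit): HEAD=fix@H [feat=F fix=H main=C]
ancestors(feat=F): ['A', 'B', 'C', 'D', 'E', 'F']
ancestors(fix=H): ['A', 'B', 'C', 'G', 'H']
common: ['A', 'B', 'C']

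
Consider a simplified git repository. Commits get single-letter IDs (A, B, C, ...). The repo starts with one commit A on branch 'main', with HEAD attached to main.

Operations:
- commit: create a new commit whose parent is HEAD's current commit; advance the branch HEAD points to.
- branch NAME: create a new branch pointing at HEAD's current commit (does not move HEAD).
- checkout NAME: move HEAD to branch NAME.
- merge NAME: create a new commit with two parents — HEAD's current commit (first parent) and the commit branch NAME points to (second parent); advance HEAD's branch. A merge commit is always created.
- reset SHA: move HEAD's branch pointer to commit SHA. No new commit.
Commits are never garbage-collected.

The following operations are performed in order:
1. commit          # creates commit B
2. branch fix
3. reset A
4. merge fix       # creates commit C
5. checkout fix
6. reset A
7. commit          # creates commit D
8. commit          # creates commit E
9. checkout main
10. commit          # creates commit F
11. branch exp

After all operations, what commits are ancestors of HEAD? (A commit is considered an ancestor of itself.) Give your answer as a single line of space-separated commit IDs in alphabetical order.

Answer: A B C F

Derivation:
After op 1 (commit): HEAD=main@B [main=B]
After op 2 (branch): HEAD=main@B [fix=B main=B]
After op 3 (reset): HEAD=main@A [fix=B main=A]
After op 4 (merge): HEAD=main@C [fix=B main=C]
After op 5 (checkout): HEAD=fix@B [fix=B main=C]
After op 6 (reset): HEAD=fix@A [fix=A main=C]
After op 7 (commit): HEAD=fix@D [fix=D main=C]
After op 8 (commit): HEAD=fix@E [fix=E main=C]
After op 9 (checkout): HEAD=main@C [fix=E main=C]
After op 10 (commit): HEAD=main@F [fix=E main=F]
After op 11 (branch): HEAD=main@F [exp=F fix=E main=F]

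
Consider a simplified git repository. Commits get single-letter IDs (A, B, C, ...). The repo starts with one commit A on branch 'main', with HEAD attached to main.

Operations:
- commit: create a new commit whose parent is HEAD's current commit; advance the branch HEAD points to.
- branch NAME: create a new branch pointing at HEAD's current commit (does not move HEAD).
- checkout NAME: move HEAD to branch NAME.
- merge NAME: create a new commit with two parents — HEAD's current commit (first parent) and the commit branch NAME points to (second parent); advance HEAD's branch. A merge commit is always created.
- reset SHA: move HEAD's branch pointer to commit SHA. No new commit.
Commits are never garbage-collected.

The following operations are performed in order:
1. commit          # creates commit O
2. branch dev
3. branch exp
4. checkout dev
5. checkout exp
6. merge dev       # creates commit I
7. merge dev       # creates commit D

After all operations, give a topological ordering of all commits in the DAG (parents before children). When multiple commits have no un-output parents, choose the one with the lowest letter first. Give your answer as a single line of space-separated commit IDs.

Answer: A O I D

Derivation:
After op 1 (commit): HEAD=main@O [main=O]
After op 2 (branch): HEAD=main@O [dev=O main=O]
After op 3 (branch): HEAD=main@O [dev=O exp=O main=O]
After op 4 (checkout): HEAD=dev@O [dev=O exp=O main=O]
After op 5 (checkout): HEAD=exp@O [dev=O exp=O main=O]
After op 6 (merge): HEAD=exp@I [dev=O exp=I main=O]
After op 7 (merge): HEAD=exp@D [dev=O exp=D main=O]
commit A: parents=[]
commit D: parents=['I', 'O']
commit I: parents=['O', 'O']
commit O: parents=['A']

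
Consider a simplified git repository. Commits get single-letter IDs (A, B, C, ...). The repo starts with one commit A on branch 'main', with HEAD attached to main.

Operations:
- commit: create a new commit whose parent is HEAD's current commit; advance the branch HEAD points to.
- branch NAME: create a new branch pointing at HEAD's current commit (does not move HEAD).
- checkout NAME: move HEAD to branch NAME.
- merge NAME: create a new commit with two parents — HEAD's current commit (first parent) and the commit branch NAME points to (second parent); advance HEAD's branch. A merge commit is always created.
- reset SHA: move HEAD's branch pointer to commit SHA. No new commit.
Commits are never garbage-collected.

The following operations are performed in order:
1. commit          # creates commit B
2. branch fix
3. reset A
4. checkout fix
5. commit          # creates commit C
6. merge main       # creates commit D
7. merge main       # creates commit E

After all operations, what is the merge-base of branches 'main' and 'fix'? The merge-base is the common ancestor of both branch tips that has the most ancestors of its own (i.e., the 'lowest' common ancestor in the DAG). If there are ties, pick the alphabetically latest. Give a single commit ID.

Answer: A

Derivation:
After op 1 (commit): HEAD=main@B [main=B]
After op 2 (branch): HEAD=main@B [fix=B main=B]
After op 3 (reset): HEAD=main@A [fix=B main=A]
After op 4 (checkout): HEAD=fix@B [fix=B main=A]
After op 5 (commit): HEAD=fix@C [fix=C main=A]
After op 6 (merge): HEAD=fix@D [fix=D main=A]
After op 7 (merge): HEAD=fix@E [fix=E main=A]
ancestors(main=A): ['A']
ancestors(fix=E): ['A', 'B', 'C', 'D', 'E']
common: ['A']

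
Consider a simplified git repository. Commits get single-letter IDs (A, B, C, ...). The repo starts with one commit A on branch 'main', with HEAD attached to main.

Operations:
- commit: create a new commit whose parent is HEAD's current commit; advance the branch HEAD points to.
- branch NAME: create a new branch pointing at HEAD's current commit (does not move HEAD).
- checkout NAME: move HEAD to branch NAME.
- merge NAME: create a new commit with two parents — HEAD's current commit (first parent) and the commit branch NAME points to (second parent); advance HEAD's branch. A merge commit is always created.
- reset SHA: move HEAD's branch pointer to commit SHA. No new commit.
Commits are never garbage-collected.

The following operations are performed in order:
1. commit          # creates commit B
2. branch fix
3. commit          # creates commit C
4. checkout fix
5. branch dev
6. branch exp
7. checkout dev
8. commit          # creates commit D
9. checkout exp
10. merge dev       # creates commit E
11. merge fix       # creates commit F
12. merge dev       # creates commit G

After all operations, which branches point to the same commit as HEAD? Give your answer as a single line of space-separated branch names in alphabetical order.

Answer: exp

Derivation:
After op 1 (commit): HEAD=main@B [main=B]
After op 2 (branch): HEAD=main@B [fix=B main=B]
After op 3 (commit): HEAD=main@C [fix=B main=C]
After op 4 (checkout): HEAD=fix@B [fix=B main=C]
After op 5 (branch): HEAD=fix@B [dev=B fix=B main=C]
After op 6 (branch): HEAD=fix@B [dev=B exp=B fix=B main=C]
After op 7 (checkout): HEAD=dev@B [dev=B exp=B fix=B main=C]
After op 8 (commit): HEAD=dev@D [dev=D exp=B fix=B main=C]
After op 9 (checkout): HEAD=exp@B [dev=D exp=B fix=B main=C]
After op 10 (merge): HEAD=exp@E [dev=D exp=E fix=B main=C]
After op 11 (merge): HEAD=exp@F [dev=D exp=F fix=B main=C]
After op 12 (merge): HEAD=exp@G [dev=D exp=G fix=B main=C]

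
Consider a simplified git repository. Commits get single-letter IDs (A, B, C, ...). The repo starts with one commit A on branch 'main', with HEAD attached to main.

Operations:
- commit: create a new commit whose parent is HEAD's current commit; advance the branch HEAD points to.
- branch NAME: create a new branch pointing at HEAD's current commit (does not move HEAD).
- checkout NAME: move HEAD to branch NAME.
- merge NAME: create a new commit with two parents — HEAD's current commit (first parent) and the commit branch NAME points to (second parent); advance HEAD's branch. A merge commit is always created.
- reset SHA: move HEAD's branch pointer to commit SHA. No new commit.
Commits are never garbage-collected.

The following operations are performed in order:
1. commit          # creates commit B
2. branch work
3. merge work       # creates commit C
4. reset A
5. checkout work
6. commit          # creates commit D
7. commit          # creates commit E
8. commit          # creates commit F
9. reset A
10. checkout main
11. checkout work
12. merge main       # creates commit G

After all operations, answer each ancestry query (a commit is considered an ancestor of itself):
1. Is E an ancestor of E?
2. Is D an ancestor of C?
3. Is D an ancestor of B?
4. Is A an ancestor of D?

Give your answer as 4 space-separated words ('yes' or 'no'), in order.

After op 1 (commit): HEAD=main@B [main=B]
After op 2 (branch): HEAD=main@B [main=B work=B]
After op 3 (merge): HEAD=main@C [main=C work=B]
After op 4 (reset): HEAD=main@A [main=A work=B]
After op 5 (checkout): HEAD=work@B [main=A work=B]
After op 6 (commit): HEAD=work@D [main=A work=D]
After op 7 (commit): HEAD=work@E [main=A work=E]
After op 8 (commit): HEAD=work@F [main=A work=F]
After op 9 (reset): HEAD=work@A [main=A work=A]
After op 10 (checkout): HEAD=main@A [main=A work=A]
After op 11 (checkout): HEAD=work@A [main=A work=A]
After op 12 (merge): HEAD=work@G [main=A work=G]
ancestors(E) = {A,B,D,E}; E in? yes
ancestors(C) = {A,B,C}; D in? no
ancestors(B) = {A,B}; D in? no
ancestors(D) = {A,B,D}; A in? yes

Answer: yes no no yes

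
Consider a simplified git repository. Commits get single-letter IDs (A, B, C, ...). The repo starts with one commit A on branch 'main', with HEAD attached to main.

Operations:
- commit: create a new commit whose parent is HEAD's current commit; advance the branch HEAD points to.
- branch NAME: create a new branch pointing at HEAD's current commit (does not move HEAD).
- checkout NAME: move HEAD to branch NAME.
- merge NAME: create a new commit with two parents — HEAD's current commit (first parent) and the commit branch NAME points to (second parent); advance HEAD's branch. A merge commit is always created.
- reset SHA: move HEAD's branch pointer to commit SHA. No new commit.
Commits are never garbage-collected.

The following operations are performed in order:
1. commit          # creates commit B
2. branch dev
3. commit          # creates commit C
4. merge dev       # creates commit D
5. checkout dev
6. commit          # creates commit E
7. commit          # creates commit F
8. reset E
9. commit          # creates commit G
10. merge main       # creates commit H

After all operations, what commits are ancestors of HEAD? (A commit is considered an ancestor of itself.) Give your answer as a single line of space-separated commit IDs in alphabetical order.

After op 1 (commit): HEAD=main@B [main=B]
After op 2 (branch): HEAD=main@B [dev=B main=B]
After op 3 (commit): HEAD=main@C [dev=B main=C]
After op 4 (merge): HEAD=main@D [dev=B main=D]
After op 5 (checkout): HEAD=dev@B [dev=B main=D]
After op 6 (commit): HEAD=dev@E [dev=E main=D]
After op 7 (commit): HEAD=dev@F [dev=F main=D]
After op 8 (reset): HEAD=dev@E [dev=E main=D]
After op 9 (commit): HEAD=dev@G [dev=G main=D]
After op 10 (merge): HEAD=dev@H [dev=H main=D]

Answer: A B C D E G H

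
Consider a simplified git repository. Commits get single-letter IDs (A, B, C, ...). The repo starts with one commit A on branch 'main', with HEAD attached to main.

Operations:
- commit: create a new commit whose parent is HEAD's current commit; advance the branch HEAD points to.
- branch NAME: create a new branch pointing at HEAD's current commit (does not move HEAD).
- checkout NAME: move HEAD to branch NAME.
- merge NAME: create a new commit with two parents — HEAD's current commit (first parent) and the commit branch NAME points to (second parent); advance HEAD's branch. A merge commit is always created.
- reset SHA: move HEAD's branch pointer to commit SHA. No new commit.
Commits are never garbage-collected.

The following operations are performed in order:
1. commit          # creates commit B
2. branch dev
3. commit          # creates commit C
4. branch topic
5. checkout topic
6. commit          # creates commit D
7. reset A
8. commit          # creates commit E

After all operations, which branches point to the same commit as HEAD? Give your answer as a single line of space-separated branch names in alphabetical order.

After op 1 (commit): HEAD=main@B [main=B]
After op 2 (branch): HEAD=main@B [dev=B main=B]
After op 3 (commit): HEAD=main@C [dev=B main=C]
After op 4 (branch): HEAD=main@C [dev=B main=C topic=C]
After op 5 (checkout): HEAD=topic@C [dev=B main=C topic=C]
After op 6 (commit): HEAD=topic@D [dev=B main=C topic=D]
After op 7 (reset): HEAD=topic@A [dev=B main=C topic=A]
After op 8 (commit): HEAD=topic@E [dev=B main=C topic=E]

Answer: topic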